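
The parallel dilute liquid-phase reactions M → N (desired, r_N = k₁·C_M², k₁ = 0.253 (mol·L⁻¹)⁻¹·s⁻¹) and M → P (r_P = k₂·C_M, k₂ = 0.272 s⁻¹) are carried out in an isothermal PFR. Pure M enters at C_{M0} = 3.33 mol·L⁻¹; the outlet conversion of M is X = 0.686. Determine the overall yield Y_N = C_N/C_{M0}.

C_M = C_{M0}(1−X) = 1.046 mol·L⁻¹.
Along a PFR/batch, dC_P/dC_M = −r_P/(r_N+r_P) = −k₂/(k₂+k₁·C_M).
Integrating from C_{M0} to C_M: C_P = (0.272/0.253)·ln[(0.272+0.253·3.33)/(0.272+0.253·1.05)] = 1.075·ln(1.114/0.5365) = 0.7859 mol·L⁻¹.
Then C_N = (C_{M0}−C_M) − C_P = 2.284 − 0.7859 = 1.498 mol·L⁻¹.
Y_N = C_N/C_{M0} = 1.498/3.33 = 0.450.

0.450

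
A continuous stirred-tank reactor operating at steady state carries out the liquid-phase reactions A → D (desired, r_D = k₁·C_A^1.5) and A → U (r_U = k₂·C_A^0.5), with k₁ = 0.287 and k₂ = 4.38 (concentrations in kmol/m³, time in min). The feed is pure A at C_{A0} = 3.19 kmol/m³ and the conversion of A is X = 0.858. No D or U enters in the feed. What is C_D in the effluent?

Exit C_A = C_{A0}(1−X) = 3.19×0.142 = 0.4530 kmol/m³.
Rates in a CSTR are evaluated at the outlet concentration: r_D = 0.287×0.4530^1.5 = 0.08750, r_U = 4.38×0.4530^0.5 = 2.948.
Fraction of consumed A going to D: r_D/(r_D+r_U) = 0.02883.
C_D = 0.02883·C_{A0}·X = 0.02883×3.19×0.858 = 0.0789 kmol/m³.

0.0789 kmol/m³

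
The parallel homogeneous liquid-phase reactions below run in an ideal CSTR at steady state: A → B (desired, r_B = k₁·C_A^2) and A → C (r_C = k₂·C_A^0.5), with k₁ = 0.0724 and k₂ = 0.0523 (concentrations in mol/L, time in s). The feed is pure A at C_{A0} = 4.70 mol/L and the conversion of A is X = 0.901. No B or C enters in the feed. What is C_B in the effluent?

1.29 mol/L

Exit C_A = C_{A0}(1−X) = 4.70×0.0990 = 0.4653 mol/L.
Rates in a CSTR are evaluated at the outlet concentration: r_B = 0.0724×0.4653^2 = 0.01567, r_C = 0.0523×0.4653^0.5 = 0.03568.
Fraction of consumed A going to B: r_B/(r_B+r_C) = 0.3053.
C_B = 0.3053·C_{A0}·X = 0.3053×4.70×0.901 = 1.29 mol/L.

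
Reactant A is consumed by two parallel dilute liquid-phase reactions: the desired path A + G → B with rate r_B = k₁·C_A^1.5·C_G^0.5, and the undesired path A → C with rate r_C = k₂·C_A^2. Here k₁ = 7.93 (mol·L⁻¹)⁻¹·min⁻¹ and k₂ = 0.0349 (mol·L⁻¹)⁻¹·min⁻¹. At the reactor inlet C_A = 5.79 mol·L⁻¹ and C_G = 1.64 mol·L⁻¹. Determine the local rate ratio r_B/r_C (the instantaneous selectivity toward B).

121

S_{B/C} = r_B/r_C = (k₁·C_A^1.5·C_G^0.5)/(k₂·C_A^2) = (k₁/k₂)·C_A^-0.5·C_G^0.5.
= (7.93×5.790^1.5×1.640^0.5) / (0.0349×5.790^2) = 141.5/1.170 = 121.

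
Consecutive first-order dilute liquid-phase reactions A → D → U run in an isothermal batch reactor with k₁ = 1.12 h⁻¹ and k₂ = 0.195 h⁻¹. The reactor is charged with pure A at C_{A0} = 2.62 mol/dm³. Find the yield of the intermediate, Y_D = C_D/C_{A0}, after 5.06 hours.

0.447

The intermediate concentration in a first-order A→B→C sequence is C_D = k₁C_{A0}(e^(−k₁t) − e^(−k₂t))/(k₂−k₁).
e^(−k₁t) = e^(−1.12×5.06) = e^(−5.667) = 0.003458; e^(−k₂t) = e^(−0.9867) = 0.3728.
C_D = 1.12×2.62/(0.195−1.12) × (0.003458−0.3728) = (-3.172)×(-0.3693) = 1.172 mol/dm³.
Y_D = C_D/C_{A0} = 1.172/2.62 = 0.447.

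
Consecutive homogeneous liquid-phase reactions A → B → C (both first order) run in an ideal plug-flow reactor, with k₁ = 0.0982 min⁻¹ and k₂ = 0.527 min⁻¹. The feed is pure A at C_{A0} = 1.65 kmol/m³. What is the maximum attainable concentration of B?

Evaluating C_B at τ_opt = ln(k₂/k₁)/(k₂−k₁) gives C_{B,max}/C_{A0} = (k₁/k₂)^[k₂/(k₂−k₁)].
= (0.0982/0.527)^(0.527/(0.527−0.0982)) = (0.1863)^(1.229) = 0.1268.
C_{B,max} = 0.1268×1.65 = 0.209 kmol/m³.

0.209 kmol/m³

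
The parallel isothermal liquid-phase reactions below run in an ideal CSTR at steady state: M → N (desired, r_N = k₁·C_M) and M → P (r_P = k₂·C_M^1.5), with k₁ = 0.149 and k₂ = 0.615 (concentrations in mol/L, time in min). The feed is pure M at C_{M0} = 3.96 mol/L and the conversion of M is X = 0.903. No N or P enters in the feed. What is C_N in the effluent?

Exit C_M = C_{M0}(1−X) = 3.96×0.0970 = 0.3841 mol/L.
Rates in a CSTR are evaluated at the outlet concentration: r_N = 0.149×0.3841 = 0.05723, r_P = 0.615×0.3841^1.5 = 0.1464.
Fraction of consumed M going to N: r_N/(r_N+r_P) = 0.2810.
C_N = 0.2810·C_{M0}·X = 0.2810×3.96×0.903 = 1.00 mol/L.

1.00 mol/L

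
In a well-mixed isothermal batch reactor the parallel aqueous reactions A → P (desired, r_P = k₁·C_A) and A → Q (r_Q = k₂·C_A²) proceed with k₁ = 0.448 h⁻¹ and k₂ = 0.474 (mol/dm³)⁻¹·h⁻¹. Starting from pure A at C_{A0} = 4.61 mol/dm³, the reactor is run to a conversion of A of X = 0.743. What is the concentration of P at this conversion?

0.906 mol/dm³

C_A = C_{A0}(1−X) = 1.185 mol/dm³.
Along a PFR/batch, dC_P/dC_A = −r_P/(r_P+r_Q) = −k₁/(k₁+k₂·C_A).
Integrating from C_{A0} to C_A: C_P = (0.448/0.474)·ln[(0.448+0.474·4.61)/(0.448+0.474·1.18)] = 0.9451·ln(2.633/1.010) = 0.9061 mol/dm³.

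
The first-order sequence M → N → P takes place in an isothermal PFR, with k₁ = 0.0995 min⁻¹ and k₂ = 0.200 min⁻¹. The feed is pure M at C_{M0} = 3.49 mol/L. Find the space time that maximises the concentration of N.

6.95 min

The intermediate peaks when r₁ = r₂, i.e. k₁e^(−k₁τ) = k₂e^(−k₂τ), giving τ_opt = ln(k₂/k₁)/(k₂−k₁).
= ln(0.200/0.0995)/(0.200−0.0995) = ln(2.010)/0.1005 = 0.6982/0.1005 = 6.95 min.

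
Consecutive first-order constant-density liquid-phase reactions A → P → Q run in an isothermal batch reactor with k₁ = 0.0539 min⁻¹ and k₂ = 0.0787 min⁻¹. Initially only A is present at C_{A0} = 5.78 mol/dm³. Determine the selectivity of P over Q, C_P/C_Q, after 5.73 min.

3.89

For first-order series with pure A initially, C_P(t) = k₁C_{A0}/(k₂−k₁)·(e^(−k₁t) − e^(−k₂t)).
e^(−k₁t) = e^(−0.0539×5.73) = e^(−0.3088) = 0.7343; e^(−k₂t) = e^(−0.4510) = 0.6370.
C_P = 0.0539×5.78/(0.0787−0.0539) × (0.7343−0.6370) = 12.56×0.09727 = 1.222 mol/dm³.
C_A = C_{A0}e^(−k₁t) = 4.244 mol/dm³, so C_Q = C_{A0}−C_A−C_P = 0.3138 mol/dm³; C_P/C_Q = 3.89.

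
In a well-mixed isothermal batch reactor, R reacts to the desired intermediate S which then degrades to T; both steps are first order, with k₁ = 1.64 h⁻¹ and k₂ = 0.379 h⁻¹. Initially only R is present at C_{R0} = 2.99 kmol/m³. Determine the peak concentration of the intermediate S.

For a first-order series the maximum intermediate yield is C_{S,max}/C_{R0} = (k₁/k₂)^[k₂/(k₂−k₁)].
= (1.64/0.379)^(0.379/(0.379−1.64)) = (4.327)^(-0.3006) = 0.6439.
C_{S,max} = 0.6439×2.99 = 1.93 kmol/m³.

1.93 kmol/m³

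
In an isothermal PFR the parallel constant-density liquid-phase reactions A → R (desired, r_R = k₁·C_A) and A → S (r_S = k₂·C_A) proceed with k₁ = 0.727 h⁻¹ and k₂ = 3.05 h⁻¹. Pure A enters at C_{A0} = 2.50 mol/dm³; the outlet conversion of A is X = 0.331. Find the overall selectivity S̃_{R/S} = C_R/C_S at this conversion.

0.238

C_A = C_{A0}(1−X) = 1.673 mol/dm³.
Both paths are first order in A, so the instantaneous fraction to R is constant: dC_R/d(−C_A) = k₁/(k₁+k₂) = 0.1925.
C_R = 0.1925·(C_{A0}−C_A) = 0.1925×0.8275 = 0.159 mol/dm³.
C_S = (C_{A0}−C_A)−C_R = 0.6682 mol/dm³; S̃_{R/S} = 0.1593/0.6682 = 0.238.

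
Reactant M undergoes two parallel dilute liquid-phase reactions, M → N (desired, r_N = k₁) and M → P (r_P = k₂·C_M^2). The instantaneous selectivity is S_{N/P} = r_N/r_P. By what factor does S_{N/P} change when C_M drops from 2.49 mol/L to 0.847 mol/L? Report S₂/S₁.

8.64

S_{N/P} = (k₁/k₂)·C_M^-2, so S₂/S₁ = (C_{M,2}/C_{M,1})^-2.
= (0.847/2.49)^(-2) = (0.3402)^(-2) = 8.64.
Selectivity toward N rises as C_M falls — low-concentration operation is favoured.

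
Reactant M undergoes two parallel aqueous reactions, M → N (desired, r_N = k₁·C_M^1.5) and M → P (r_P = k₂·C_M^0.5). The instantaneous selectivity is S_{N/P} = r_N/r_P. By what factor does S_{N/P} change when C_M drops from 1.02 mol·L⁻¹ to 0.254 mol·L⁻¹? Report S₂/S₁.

0.249

S_{N/P} = (k₁/k₂)·C_M, so S₂/S₁ = (C_{M,2}/C_{M,1}).
= 0.254/1.02 = 0.249.
Selectivity toward N falls as C_M falls — high-concentration operation is favoured.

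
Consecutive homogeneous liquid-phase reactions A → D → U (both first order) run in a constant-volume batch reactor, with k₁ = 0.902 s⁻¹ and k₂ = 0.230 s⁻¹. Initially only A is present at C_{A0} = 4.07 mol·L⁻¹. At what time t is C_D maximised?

2.03 s

The intermediate peaks when r₁ = r₂, i.e. k₁e^(−k₁t) = k₂e^(−k₂t), giving t_opt = ln(k₂/k₁)/(k₂−k₁).
= ln(0.230/0.902)/(0.230−0.902) = ln(0.2550)/-0.6720 = -1.367/-0.6720 = 2.03 s.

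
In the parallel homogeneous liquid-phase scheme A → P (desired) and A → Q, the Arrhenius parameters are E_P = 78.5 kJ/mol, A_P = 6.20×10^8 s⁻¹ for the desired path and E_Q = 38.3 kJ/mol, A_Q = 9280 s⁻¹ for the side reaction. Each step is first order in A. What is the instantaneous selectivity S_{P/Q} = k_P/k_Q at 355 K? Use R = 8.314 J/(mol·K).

k_P/k_Q = (A_P/A_Q)·exp[−(E_P−E_Q)/(RT)] = (A_P/A_Q)·exp[(E_Q−E_P)/(RT)].
(E_Q−E_P)/(RT) = (38.3−78.5)×10³/(8.314×355) = -40200/2951 = -13.62.
k_P/k_Q = (6.20×10^8/9280)·exp(-13.62) = 66810 × 1.216×10^-6 = 0.0812.

0.0812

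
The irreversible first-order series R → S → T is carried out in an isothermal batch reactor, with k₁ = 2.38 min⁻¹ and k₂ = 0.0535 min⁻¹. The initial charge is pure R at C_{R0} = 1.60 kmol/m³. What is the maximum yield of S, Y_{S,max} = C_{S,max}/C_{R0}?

For a first-order series the maximum intermediate yield is C_{S,max}/C_{R0} = (k₁/k₂)^[k₂/(k₂−k₁)].
= (2.38/0.0535)^(0.0535/(0.0535−2.38)) = (44.49)^(-0.02300) = 0.9164.

0.916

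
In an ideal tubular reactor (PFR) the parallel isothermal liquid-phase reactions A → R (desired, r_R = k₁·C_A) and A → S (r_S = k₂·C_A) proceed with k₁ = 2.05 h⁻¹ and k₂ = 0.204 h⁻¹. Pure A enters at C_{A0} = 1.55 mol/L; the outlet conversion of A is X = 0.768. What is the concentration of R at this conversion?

1.08 mol/L

C_A = C_{A0}(1−X) = 0.3596 mol/L.
Both paths are first order in A, so the instantaneous fraction to R is constant: dC_R/d(−C_A) = k₁/(k₁+k₂) = 0.9095.
C_R = 0.9095·(C_{A0}−C_A) = 0.9095×1.190 = 1.08 mol/L.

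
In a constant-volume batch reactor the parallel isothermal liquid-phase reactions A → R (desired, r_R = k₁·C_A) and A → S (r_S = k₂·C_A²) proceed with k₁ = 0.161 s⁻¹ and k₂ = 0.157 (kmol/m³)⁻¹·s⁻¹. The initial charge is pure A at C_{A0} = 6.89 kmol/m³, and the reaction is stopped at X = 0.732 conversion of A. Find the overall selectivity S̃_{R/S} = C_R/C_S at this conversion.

0.260

C_A = C_{A0}(1−X) = 1.847 kmol/m³.
Along a PFR/batch, dC_R/dC_A = −r_R/(r_R+r_S) = −k₁/(k₁+k₂·C_A).
Integrating from C_{A0} to C_A: C_R = (0.161/0.157)·ln[(0.161+0.157·6.89)/(0.161+0.157·1.85)] = 1.025·ln(1.243/0.4509) = 1.040 kmol/m³.
C_S = (C_{A0}−C_A)−C_R = 4.004 kmol/m³; S̃_{R/S} = 1.040/4.004 = 0.260.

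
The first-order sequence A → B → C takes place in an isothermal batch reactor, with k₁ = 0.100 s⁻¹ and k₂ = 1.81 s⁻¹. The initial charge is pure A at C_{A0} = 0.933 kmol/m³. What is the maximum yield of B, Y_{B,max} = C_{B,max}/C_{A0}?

0.0466

For a first-order series the maximum intermediate yield is C_{B,max}/C_{A0} = (k₁/k₂)^[k₂/(k₂−k₁)].
= (0.100/1.81)^(1.81/(1.81−0.100)) = (0.05525)^(1.058) = 0.04664.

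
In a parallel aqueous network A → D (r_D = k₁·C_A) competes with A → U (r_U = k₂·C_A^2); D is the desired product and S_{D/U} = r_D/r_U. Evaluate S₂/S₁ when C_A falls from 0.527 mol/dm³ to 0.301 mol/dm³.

S_{D/U} = (k₁/k₂)·C_A⁻¹, so S₂/S₁ = (C_{A,2}/C_{A,1})⁻¹.
= 0.527/0.301 = 1.75.
Selectivity toward D rises as C_A falls — low-concentration operation is favoured.

1.75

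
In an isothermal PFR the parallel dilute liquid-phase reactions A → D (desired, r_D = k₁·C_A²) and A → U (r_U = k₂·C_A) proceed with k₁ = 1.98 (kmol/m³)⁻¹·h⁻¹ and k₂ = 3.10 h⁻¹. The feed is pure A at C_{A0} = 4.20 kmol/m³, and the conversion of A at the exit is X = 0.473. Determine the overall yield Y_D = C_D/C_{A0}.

C_A = C_{A0}(1−X) = 2.213 kmol/m³.
Along a PFR/batch, dC_U/dC_A = −r_U/(r_D+r_U) = −k₂/(k₂+k₁·C_A).
Integrating from C_{A0} to C_A: C_U = (3.10/1.98)·ln[(3.10+1.98·4.20)/(3.10+1.98·2.21)] = 1.566·ln(11.42/7.483) = 0.6614 kmol/m³.
Then C_D = (C_{A0}−C_A) − C_U = 1.987 − 0.6614 = 1.325 kmol/m³.
Y_D = C_D/C_{A0} = 1.325/4.20 = 0.316.

0.316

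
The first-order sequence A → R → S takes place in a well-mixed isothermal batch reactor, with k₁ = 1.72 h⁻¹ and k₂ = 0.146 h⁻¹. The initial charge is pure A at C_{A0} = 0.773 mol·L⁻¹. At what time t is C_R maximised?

1.57 h

Setting dC_R/dt = 0 gives t_opt = ln(k₂/k₁)/(k₂−k₁).
= ln(0.146/1.72)/(0.146−1.72) = ln(0.08488)/-1.574 = -2.466/-1.574 = 1.57 h.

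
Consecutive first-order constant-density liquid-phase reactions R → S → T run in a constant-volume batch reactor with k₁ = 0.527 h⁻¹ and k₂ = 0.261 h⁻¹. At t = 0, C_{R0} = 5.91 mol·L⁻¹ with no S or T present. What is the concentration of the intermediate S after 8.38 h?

1.17 mol·L⁻¹

Solving the coupled first-order balances gives C_S(t) = [k₁/(k₂−k₁)]·C_{R0}·(e^(−k₁t) − e^(−k₂t)).
e^(−k₁t) = e^(−0.527×8.38) = e^(−4.416) = 0.01208; e^(−k₂t) = e^(−2.187) = 0.1122.
C_S = 0.527×5.91/(0.261−0.527) × (0.01208−0.1122) = (-11.71)×(-0.1002) = 1.173 mol·L⁻¹.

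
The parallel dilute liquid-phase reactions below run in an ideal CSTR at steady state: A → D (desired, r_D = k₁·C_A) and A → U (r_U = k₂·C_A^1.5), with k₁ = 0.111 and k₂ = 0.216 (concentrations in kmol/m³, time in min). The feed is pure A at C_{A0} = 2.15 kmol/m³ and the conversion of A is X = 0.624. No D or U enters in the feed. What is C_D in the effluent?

Exit C_A = C_{A0}(1−X) = 2.15×0.376 = 0.8084 kmol/m³.
In a CSTR the entire volume is at exit conditions, so r_D = 0.111×0.8084 = 0.08973 and r_U = 0.216×0.8084^1.5 = 0.1570.
Fraction of consumed A going to D: r_D/(r_D+r_U) = 0.3637.
C_D = 0.3637·C_{A0}·X = 0.3637×2.15×0.624 = 0.488 kmol/m³.

0.488 kmol/m³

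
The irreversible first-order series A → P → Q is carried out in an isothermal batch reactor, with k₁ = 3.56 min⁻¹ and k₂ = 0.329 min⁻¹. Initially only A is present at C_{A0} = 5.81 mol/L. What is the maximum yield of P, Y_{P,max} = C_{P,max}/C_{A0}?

0.785

For a first-order series the maximum intermediate yield is C_{P,max}/C_{A0} = (k₁/k₂)^[k₂/(k₂−k₁)].
= (3.56/0.329)^(0.329/(0.329−3.56)) = (10.82)^(-0.1018) = 0.7847.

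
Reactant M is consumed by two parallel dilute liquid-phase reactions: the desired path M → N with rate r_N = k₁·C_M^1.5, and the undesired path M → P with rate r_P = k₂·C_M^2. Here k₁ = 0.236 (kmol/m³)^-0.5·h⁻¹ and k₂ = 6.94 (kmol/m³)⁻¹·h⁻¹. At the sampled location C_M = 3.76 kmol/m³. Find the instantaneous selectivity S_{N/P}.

0.0175

S_{N/P} = r_N/r_P = (k₁·C_M^1.5)/(k₂·C_M^2) = (k₁/k₂)·C_M^-0.5.
= (0.236×3.760^1.5) / (6.94×3.760^2) = 1.721/98.11 = 0.0175.
The undesired path is higher order in M, so low C_M (CSTR or dilute feed) favours N.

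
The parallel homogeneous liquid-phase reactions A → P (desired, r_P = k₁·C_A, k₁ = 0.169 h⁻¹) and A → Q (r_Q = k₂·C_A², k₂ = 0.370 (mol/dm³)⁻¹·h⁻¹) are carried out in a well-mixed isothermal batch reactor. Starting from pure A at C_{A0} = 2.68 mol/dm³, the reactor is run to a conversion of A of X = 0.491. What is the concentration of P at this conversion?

C_A = C_{A0}(1−X) = 1.364 mol/dm³.
Along a PFR/batch, dC_P/dC_A = −r_P/(r_P+r_Q) = −k₁/(k₁+k₂·C_A).
Integrating from C_{A0} to C_A: C_P = (0.169/0.370)·ln[(0.169+0.370·2.68)/(0.169+0.370·1.36)] = 0.4568·ln(1.161/0.6737) = 0.2484 mol/dm³.

0.248 mol/dm³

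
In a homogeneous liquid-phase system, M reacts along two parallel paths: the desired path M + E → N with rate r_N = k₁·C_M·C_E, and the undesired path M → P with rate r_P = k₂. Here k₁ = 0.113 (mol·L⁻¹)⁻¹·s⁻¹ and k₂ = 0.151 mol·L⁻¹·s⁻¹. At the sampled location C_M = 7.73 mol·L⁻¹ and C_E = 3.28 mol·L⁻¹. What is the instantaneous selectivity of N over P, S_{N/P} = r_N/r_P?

S_{N/P} = r_N/r_P = (k₁·C_M·C_E)/(k₂) = (k₁/k₂)·C_M·C_E.
= (0.113×7.730×3.280) / (0.151) = 2.865/0.1510 = 19.0.

19.0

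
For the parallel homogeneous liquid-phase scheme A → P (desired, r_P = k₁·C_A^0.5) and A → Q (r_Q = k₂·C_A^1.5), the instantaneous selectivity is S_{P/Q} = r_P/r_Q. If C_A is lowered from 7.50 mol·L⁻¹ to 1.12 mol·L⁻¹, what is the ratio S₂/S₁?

S_{P/Q} = (k₁/k₂)·C_A⁻¹, so S₂/S₁ = (C_{A,2}/C_{A,1})⁻¹.
= 7.50/1.12 = 6.70.
Selectivity toward P rises as C_A falls — low-concentration operation is favoured.

6.70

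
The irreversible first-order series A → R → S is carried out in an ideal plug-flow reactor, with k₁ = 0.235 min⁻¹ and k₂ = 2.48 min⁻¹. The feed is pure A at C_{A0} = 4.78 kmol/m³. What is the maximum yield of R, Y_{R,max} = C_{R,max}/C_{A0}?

0.0740

Evaluating C_R at τ_opt = ln(k₂/k₁)/(k₂−k₁) gives C_{R,max}/C_{A0} = (k₁/k₂)^[k₂/(k₂−k₁)].
= (0.235/2.48)^(2.48/(2.48−0.235)) = (0.09476)^(1.105) = 0.07404.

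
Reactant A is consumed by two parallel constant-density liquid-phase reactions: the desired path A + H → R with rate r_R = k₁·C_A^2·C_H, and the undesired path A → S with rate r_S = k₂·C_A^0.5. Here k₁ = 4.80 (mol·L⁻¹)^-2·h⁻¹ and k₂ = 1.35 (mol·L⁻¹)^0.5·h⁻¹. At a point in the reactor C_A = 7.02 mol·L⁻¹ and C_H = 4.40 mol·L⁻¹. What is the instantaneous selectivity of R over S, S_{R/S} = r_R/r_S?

291

S_{R/S} = r_R/r_S = (k₁·C_A^2·C_H)/(k₂·C_A^0.5) = (k₁/k₂)·C_A^1.5·C_H.
= (4.80×7.020^2×4.400) / (1.35×7.020^0.5) = 1041/3.577 = 291.
Since the desired path is higher order in A, keeping C_A high (PFR or concentrated feed) favours R.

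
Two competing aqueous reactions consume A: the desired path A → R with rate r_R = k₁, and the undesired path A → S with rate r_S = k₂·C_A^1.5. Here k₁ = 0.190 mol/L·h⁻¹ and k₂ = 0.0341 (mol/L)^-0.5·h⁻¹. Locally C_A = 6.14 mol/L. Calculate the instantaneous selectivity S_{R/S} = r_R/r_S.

S_{R/S} = r_R/r_S = (k₁)/(k₂·C_A^1.5) = (k₁/k₂)·C_A^-1.5.
= (0.190) / (0.0341×6.140^1.5) = 0.1900/0.5188 = 0.366.

0.366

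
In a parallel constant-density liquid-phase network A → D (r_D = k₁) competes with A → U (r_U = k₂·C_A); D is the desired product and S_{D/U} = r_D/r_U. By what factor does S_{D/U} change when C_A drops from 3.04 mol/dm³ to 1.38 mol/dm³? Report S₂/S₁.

2.20

S_{D/U} = (k₁/k₂)·C_A⁻¹, so S₂/S₁ = (C_{A,2}/C_{A,1})⁻¹.
= 3.04/1.38 = 2.20.
Selectivity toward D rises as C_A falls — low-concentration operation is favoured.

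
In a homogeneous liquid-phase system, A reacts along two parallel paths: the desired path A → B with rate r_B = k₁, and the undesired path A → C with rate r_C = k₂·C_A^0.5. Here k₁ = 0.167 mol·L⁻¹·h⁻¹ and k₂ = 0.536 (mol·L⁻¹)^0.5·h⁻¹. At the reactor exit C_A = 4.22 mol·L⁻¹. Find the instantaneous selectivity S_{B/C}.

S_{B/C} = r_B/r_C = (k₁)/(k₂·C_A^0.5) = (k₁/k₂)·C_A^-0.5.
= (0.167) / (0.536×4.220^0.5) = 0.1670/1.101 = 0.152.

0.152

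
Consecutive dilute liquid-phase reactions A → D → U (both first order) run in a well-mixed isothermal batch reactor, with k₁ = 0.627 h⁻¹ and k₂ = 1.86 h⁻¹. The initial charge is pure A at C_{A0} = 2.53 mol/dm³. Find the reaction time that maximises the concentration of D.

0.882 h

The intermediate peaks when r₁ = r₂, i.e. k₁e^(−k₁t) = k₂e^(−k₂t), giving t_opt = ln(k₂/k₁)/(k₂−k₁).
= ln(1.86/0.627)/(1.86−0.627) = ln(2.967)/1.233 = 1.087/1.233 = 0.882 h.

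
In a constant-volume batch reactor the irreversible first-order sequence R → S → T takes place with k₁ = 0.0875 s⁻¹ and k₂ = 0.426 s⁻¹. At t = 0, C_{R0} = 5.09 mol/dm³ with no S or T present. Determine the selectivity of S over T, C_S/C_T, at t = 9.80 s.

0.225

The intermediate concentration in a first-order A→B→C sequence is C_S = k₁C_{R0}(e^(−k₁t) − e^(−k₂t))/(k₂−k₁).
e^(−k₁t) = e^(−0.0875×9.80) = e^(−0.8575) = 0.4242; e^(−k₂t) = e^(−4.175) = 0.01538.
C_S = 0.0875×5.09/(0.426−0.0875) × (0.4242−0.01538) = 1.316×0.4088 = 0.5379 mol/dm³.
C_R = C_{R0}e^(−k₁t) = 2.159 mol/dm³, so C_T = C_{R0}−C_R−C_S = 2.393 mol/dm³; C_S/C_T = 0.225.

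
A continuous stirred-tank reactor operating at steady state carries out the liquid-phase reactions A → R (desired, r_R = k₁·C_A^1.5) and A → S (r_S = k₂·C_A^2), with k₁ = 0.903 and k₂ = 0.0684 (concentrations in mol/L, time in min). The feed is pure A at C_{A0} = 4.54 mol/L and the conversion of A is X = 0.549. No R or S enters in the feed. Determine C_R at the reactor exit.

2.25 mol/L

Exit C_A = C_{A0}(1−X) = 4.54×0.451 = 2.048 mol/L.
A CSTR operates uniformly at the exit composition, giving r_R = 2.646 and r_S = 0.2868 (each k·C_A^n at C_A = 2.048).
Fraction of consumed A going to R: r_R/(r_R+r_S) = 0.9022.
C_R = 0.9022·C_{A0}·X = 0.9022×4.54×0.549 = 2.25 mol/L.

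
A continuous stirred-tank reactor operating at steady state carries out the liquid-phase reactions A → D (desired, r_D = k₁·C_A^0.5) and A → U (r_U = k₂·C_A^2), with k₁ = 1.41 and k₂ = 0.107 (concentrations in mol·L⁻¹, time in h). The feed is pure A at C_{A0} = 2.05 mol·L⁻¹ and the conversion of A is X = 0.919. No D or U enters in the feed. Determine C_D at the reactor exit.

Exit C_A = C_{A0}(1−X) = 2.05×0.0810 = 0.1660 mol·L⁻¹.
A CSTR operates uniformly at the exit composition, giving r_D = 0.5746 and r_U = 0.002950 (each k·C_A^n at C_A = 0.1660).
Fraction of consumed A going to D: r_D/(r_D+r_U) = 0.9949.
C_D = 0.9949·C_{A0}·X = 0.9949×2.05×0.919 = 1.87 mol·L⁻¹.

1.87 mol·L⁻¹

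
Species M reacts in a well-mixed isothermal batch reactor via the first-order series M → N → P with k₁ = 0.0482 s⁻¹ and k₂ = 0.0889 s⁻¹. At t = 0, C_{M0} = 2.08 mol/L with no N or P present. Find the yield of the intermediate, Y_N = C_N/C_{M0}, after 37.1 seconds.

The intermediate concentration in a first-order A→B→C sequence is C_N = k₁C_{M0}(e^(−k₁t) − e^(−k₂t))/(k₂−k₁).
e^(−k₁t) = e^(−0.0482×37.1) = e^(−1.788) = 0.1673; e^(−k₂t) = e^(−3.298) = 0.03695.
C_N = 0.0482×2.08/(0.0889−0.0482) × (0.1673−0.03695) = 2.463×0.1303 = 0.3210 mol/L.
Y_N = C_N/C_{M0} = 0.3210/2.08 = 0.154.

0.154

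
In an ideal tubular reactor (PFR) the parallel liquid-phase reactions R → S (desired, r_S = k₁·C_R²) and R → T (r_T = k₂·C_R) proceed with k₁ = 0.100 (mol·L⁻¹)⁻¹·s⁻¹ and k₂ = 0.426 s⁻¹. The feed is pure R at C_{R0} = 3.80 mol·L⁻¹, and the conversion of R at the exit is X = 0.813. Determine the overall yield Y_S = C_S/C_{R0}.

C_R = C_{R0}(1−X) = 0.7106 mol·L⁻¹.
Along a PFR/batch, dC_T/dC_R = −r_T/(r_S+r_T) = −k₂/(k₂+k₁·C_R).
Integrating from C_{R0} to C_R: C_T = (0.426/0.100)·ln[(0.426+0.100·3.80)/(0.426+0.100·0.711)] = 4.260·ln(0.8060/0.4971) = 2.059 mol·L⁻¹.
Then C_S = (C_{R0}−C_R) − C_T = 3.089 − 2.059 = 1.030 mol·L⁻¹.
Y_S = C_S/C_{R0} = 1.030/3.80 = 0.271.

0.271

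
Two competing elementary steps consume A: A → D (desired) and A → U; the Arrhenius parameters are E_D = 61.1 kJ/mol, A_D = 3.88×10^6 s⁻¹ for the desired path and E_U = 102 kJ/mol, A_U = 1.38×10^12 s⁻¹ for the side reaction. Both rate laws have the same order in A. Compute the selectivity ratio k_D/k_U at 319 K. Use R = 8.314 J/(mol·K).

k_D/k_U = (A_D/A_U)·exp[−(E_D−E_U)/(RT)] = (A_D/A_U)·exp[(E_U−E_D)/(RT)].
(E_U−E_D)/(RT) = (102−61.1)×10³/(8.314×319) = 40900/2652 = 15.42.
k_D/k_U = (3.88×10^6/1.38×10^12)·exp(15.42) = 2.812×10^-6 × 4.982×10^6 = 14.0.
Since E_D < E_U, lowering the temperature improves selectivity toward D.

14.0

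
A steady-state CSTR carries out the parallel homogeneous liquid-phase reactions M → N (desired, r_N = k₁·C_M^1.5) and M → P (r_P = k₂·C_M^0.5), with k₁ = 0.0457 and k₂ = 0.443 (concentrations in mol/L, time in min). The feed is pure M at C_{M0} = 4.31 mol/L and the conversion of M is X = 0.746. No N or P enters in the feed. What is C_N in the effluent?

0.326 mol/L

Exit C_M = C_{M0}(1−X) = 4.31×0.254 = 1.095 mol/L.
Rates in a CSTR are evaluated at the outlet concentration: r_N = 0.0457×1.095^1.5 = 0.05235, r_P = 0.443×1.095^0.5 = 0.4635.
Fraction of consumed M going to N: r_N/(r_N+r_P) = 0.1015.
C_N = 0.1015·C_{M0}·X = 0.1015×4.31×0.746 = 0.326 mol/L.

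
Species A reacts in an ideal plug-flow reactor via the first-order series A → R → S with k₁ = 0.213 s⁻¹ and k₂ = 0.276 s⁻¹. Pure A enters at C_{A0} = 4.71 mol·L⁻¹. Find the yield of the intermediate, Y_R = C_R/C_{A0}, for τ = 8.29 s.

For first-order series with pure A initially, C_R(τ) = k₁C_{A0}/(k₂−k₁)·(e^(−k₁τ) − e^(−k₂τ)).
e^(−k₁τ) = e^(−0.213×8.29) = e^(−1.766) = 0.1711; e^(−k₂τ) = e^(−2.288) = 0.1015.
C_R = 0.213×4.71/(0.276−0.213) × (0.1711−0.1015) = 15.92×0.06959 = 1.108 mol·L⁻¹.
Y_R = C_R/C_{A0} = 1.108/4.71 = 0.235.

0.235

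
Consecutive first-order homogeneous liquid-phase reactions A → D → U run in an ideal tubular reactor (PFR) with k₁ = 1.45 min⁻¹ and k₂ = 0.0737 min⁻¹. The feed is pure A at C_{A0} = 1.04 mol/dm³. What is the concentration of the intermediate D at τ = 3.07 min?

Solving the coupled first-order balances gives C_D(τ) = [k₁/(k₂−k₁)]·C_{A0}·(e^(−k₁τ) − e^(−k₂τ)).
e^(−k₁τ) = e^(−1.45×3.07) = e^(−4.451) = 0.01166; e^(−k₂τ) = e^(−0.2263) = 0.7975.
C_D = 1.45×1.04/(0.0737−1.45) × (0.01166−0.7975) = (-1.096)×(-0.7859) = 0.8610 mol/dm³.

0.861 mol/dm³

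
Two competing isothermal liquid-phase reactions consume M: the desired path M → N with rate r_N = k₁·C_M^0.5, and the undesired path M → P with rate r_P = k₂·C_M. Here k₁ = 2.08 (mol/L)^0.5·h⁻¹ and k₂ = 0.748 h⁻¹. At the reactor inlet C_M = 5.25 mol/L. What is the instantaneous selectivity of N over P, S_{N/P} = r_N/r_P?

S_{N/P} = r_N/r_P = (k₁·C_M^0.5)/(k₂·C_M) = (k₁/k₂)·C_M^-0.5.
= (2.08×5.250^0.5) / (0.748×5.250) = 4.766/3.927 = 1.21.
The undesired path is higher order in M, so low C_M (CSTR or dilute feed) favours N.

1.21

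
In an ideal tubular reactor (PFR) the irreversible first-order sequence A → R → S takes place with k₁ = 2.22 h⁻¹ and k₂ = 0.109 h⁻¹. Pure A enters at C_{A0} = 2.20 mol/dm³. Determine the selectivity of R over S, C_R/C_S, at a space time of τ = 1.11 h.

Solving the coupled first-order balances gives C_R(τ) = [k₁/(k₂−k₁)]·C_{A0}·(e^(−k₁τ) − e^(−k₂τ)).
e^(−k₁τ) = e^(−2.22×1.11) = e^(−2.464) = 0.08508; e^(−k₂τ) = e^(−0.1210) = 0.8860.
C_R = 2.22×2.20/(0.109−2.22) × (0.08508−0.8860) = (-2.314)×(-0.8010) = 1.853 mol/dm³.
C_A = C_{A0}e^(−k₁τ) = 0.1872 mol/dm³, so C_S = C_{A0}−C_A−C_R = 0.1597 mol/dm³; C_R/C_S = 11.6.

11.6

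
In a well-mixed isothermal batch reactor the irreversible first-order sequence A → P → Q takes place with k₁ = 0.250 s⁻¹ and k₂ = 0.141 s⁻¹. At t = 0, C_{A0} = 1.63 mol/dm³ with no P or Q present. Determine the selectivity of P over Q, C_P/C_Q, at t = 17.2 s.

0.211

The intermediate concentration in a first-order A→B→C sequence is C_P = k₁C_{A0}(e^(−k₁t) − e^(−k₂t))/(k₂−k₁).
e^(−k₁t) = e^(−0.250×17.2) = e^(−4.300) = 0.01357; e^(−k₂t) = e^(−2.425) = 0.08846.
C_P = 0.250×1.63/(0.141−0.250) × (0.01357−0.08846) = (-3.739)×(-0.07489) = 0.2800 mol/dm³.
C_A = C_{A0}e^(−k₁t) = 0.02212 mol/dm³, so C_Q = C_{A0}−C_A−C_P = 1.328 mol/dm³; C_P/C_Q = 0.211.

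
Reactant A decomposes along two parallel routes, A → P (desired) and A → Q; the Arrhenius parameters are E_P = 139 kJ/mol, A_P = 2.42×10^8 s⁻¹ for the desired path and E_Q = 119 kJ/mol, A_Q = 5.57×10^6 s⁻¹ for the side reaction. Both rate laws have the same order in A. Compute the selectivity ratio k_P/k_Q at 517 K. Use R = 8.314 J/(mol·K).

k_P/k_Q = (A_P/A_Q)·exp[−(E_P−E_Q)/(RT)] = (A_P/A_Q)·exp[(E_Q−E_P)/(RT)].
(E_Q−E_P)/(RT) = (119−139)×10³/(8.314×517) = -20000/4298 = -4.653.
k_P/k_Q = (2.42×10^8/5.57×10^6)·exp(-4.653) = 43.45 × 0.009533 = 0.414.
Since E_P > E_Q, raising the temperature improves selectivity toward P.

0.414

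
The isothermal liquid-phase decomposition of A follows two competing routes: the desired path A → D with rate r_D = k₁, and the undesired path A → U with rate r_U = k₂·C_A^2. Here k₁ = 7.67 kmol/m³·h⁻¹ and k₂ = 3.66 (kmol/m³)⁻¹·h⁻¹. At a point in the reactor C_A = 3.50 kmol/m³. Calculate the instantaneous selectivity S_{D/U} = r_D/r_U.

0.171

S_{D/U} = r_D/r_U = (k₁)/(k₂·C_A^2) = (k₁/k₂)·C_A^-2.
= (7.67) / (3.66×3.500^2) = 7.670/44.84 = 0.171.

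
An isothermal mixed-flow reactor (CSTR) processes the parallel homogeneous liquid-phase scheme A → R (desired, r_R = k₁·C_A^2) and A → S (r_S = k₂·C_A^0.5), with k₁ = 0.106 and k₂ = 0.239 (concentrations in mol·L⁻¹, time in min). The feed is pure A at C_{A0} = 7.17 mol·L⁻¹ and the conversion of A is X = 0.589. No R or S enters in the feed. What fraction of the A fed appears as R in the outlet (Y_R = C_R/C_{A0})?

Exit C_A = C_{A0}(1−X) = 7.17×0.411 = 2.947 mol·L⁻¹.
A CSTR operates uniformly at the exit composition, giving r_R = 0.9205 and r_S = 0.4103 (each k·C_A^n at C_A = 2.947).
Fraction of consumed A going to R: r_R/(r_R+r_S) = 0.6917.
C_R = 0.6917·C_{A0}·X = 0.6917×7.17×0.589 = 2.92 mol·L⁻¹; Y_R = C_R/C_{A0} = 0.407.

0.407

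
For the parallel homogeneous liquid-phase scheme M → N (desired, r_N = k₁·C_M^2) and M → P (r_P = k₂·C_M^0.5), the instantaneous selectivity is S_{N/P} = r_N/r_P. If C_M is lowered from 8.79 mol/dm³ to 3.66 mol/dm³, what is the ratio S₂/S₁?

0.269

S_{N/P} = (k₁/k₂)·C_M^1.5, so S₂/S₁ = (C_{M,2}/C_{M,1})^1.5.
= (3.66/8.79)^1.5 = (0.4164)^1.5 = 0.269.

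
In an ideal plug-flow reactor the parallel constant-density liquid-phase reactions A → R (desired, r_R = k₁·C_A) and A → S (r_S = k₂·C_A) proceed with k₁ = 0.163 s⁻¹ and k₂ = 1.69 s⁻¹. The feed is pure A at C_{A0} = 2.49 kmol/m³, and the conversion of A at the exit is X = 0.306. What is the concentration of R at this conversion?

0.0670 kmol/m³

C_A = C_{A0}(1−X) = 1.728 kmol/m³.
Both paths are first order in A, so the instantaneous fraction to R is constant: dC_R/d(−C_A) = k₁/(k₁+k₂) = 0.08797.
C_R = 0.08797·(C_{A0}−C_A) = 0.08797×0.7619 = 0.0670 kmol/m³.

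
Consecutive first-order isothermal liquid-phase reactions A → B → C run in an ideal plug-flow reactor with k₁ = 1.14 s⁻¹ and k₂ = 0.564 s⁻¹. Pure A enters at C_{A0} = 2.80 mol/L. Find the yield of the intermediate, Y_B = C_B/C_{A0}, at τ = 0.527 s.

Solving the coupled first-order balances gives C_B(τ) = [k₁/(k₂−k₁)]·C_{A0}·(e^(−k₁τ) − e^(−k₂τ)).
e^(−k₁τ) = e^(−1.14×0.527) = e^(−0.6008) = 0.5484; e^(−k₂τ) = e^(−0.2972) = 0.7429.
C_B = 1.14×2.80/(0.564−1.14) × (0.5484−0.7429) = (-5.542)×(-0.1945) = 1.078 mol/L.
Y_B = C_B/C_{A0} = 1.078/2.80 = 0.385.

0.385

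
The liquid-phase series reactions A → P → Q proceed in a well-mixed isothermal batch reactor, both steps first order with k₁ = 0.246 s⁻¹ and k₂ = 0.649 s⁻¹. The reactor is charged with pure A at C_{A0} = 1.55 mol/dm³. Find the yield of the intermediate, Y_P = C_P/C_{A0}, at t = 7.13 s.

For first-order series with pure A initially, C_P(t) = k₁C_{A0}/(k₂−k₁)·(e^(−k₁t) − e^(−k₂t)).
e^(−k₁t) = e^(−0.246×7.13) = e^(−1.754) = 0.1731; e^(−k₂t) = e^(−4.627) = 0.009780.
C_P = 0.246×1.55/(0.649−0.246) × (0.1731−0.009780) = 0.9462×0.1633 = 0.1545 mol/dm³.
Y_P = C_P/C_{A0} = 0.1545/1.55 = 0.0997.

0.0997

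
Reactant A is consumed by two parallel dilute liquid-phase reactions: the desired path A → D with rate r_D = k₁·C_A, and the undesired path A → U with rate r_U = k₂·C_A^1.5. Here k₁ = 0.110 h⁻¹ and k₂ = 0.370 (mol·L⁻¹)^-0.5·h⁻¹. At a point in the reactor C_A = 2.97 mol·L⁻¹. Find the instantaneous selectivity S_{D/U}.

S_{D/U} = r_D/r_U = (k₁·C_A)/(k₂·C_A^1.5) = (k₁/k₂)·C_A^-0.5.
= (0.110×2.970) / (0.370×2.970^1.5) = 0.3267/1.894 = 0.173.

0.173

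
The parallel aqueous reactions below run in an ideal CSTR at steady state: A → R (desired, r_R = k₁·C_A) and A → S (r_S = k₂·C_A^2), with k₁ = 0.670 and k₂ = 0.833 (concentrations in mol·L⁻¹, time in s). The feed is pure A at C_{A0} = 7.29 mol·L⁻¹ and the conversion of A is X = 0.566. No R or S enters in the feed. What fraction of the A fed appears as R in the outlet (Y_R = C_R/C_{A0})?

Exit C_A = C_{A0}(1−X) = 7.29×0.434 = 3.164 mol·L⁻¹.
A CSTR operates uniformly at the exit composition, giving r_R = 2.120 and r_S = 8.338 (each k·C_A^n at C_A = 3.164).
Fraction of consumed A going to R: r_R/(r_R+r_S) = 0.2027.
C_R = 0.2027·C_{A0}·X = 0.2027×7.29×0.566 = 0.836 mol·L⁻¹; Y_R = C_R/C_{A0} = 0.115.

0.115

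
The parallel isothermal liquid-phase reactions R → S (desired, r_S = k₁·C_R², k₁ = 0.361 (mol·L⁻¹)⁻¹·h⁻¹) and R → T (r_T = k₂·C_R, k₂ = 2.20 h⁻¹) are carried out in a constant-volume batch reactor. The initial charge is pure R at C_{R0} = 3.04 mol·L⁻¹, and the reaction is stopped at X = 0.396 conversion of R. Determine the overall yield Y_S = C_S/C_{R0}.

0.113

C_R = C_{R0}(1−X) = 1.836 mol·L⁻¹.
Along a PFR/batch, dC_T/dC_R = −r_T/(r_S+r_T) = −k₂/(k₂+k₁·C_R).
Integrating from C_{R0} to C_R: C_T = (2.20/0.361)·ln[(2.20+0.361·3.04)/(2.20+0.361·1.84)] = 6.094·ln(3.297/2.863) = 0.8613 mol·L⁻¹.
Then C_S = (C_{R0}−C_R) − C_T = 1.204 − 0.8613 = 0.3426 mol·L⁻¹.
Y_S = C_S/C_{R0} = 0.3426/3.04 = 0.113.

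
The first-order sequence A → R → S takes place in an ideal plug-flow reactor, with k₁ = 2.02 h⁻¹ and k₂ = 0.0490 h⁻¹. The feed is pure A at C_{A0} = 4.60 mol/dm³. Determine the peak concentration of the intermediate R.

For a first-order series the maximum intermediate yield is C_{R,max}/C_{A0} = (k₁/k₂)^[k₂/(k₂−k₁)].
= (2.02/0.0490)^(0.0490/(0.0490−2.02)) = (41.22)^(-0.02486) = 0.9117.
C_{R,max} = 0.9117×4.60 = 4.19 mol/dm³.

4.19 mol/dm³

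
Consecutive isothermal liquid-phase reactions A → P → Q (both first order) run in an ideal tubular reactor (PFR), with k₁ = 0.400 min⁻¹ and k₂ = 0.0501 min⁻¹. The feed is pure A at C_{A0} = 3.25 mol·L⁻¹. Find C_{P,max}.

2.41 mol·L⁻¹

Evaluating C_P at τ_opt = ln(k₂/k₁)/(k₂−k₁) gives C_{P,max}/C_{A0} = (k₁/k₂)^[k₂/(k₂−k₁)].
= (0.400/0.0501)^(0.0501/(0.0501−0.400)) = (7.984)^(-0.1432) = 0.7427.
C_{P,max} = 0.7427×3.25 = 2.41 mol·L⁻¹.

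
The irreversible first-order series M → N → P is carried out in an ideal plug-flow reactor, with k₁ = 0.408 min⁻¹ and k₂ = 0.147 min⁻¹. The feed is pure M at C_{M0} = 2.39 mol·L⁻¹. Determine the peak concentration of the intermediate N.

1.34 mol·L⁻¹

For a first-order series the maximum intermediate yield is C_{N,max}/C_{M0} = (k₁/k₂)^[k₂/(k₂−k₁)].
= (0.408/0.147)^(0.147/(0.147−0.408)) = (2.776)^(-0.5632) = 0.5627.
C_{N,max} = 0.5627×2.39 = 1.34 mol·L⁻¹.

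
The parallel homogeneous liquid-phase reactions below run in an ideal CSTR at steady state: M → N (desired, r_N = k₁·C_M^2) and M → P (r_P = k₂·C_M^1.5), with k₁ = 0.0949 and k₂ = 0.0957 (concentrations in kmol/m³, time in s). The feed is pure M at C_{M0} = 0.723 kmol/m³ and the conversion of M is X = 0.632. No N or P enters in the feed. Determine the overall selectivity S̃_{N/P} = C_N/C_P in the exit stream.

0.512

Exit C_M = C_{M0}(1−X) = 0.723×0.368 = 0.2661 kmol/m³.
Rates in a CSTR are evaluated at the outlet concentration: r_N = 0.0949×0.2661^2 = 0.006718, r_P = 0.0957×0.2661^1.5 = 0.01313.
Overall selectivity = C_N/C_P = r_Nτ/(r_Pτ) = r_N/r_P = 0.512.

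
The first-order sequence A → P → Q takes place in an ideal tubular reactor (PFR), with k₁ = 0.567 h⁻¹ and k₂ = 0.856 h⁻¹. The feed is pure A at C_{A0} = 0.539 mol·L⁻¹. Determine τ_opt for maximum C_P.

For first-order series the maximum of C_P occurs at τ_opt = ln(k₂/k₁)/(k₂−k₁).
= ln(0.856/0.567)/(0.856−0.567) = ln(1.510)/0.2890 = 0.4119/0.2890 = 1.43 h.

1.43 h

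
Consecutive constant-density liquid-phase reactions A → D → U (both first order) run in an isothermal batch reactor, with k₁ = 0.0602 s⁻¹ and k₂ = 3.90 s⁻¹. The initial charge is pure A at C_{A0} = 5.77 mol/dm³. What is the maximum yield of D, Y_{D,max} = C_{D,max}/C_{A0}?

Evaluating C_D at t_opt = ln(k₂/k₁)/(k₂−k₁) gives C_{D,max}/C_{A0} = (k₁/k₂)^[k₂/(k₂−k₁)].
= (0.0602/3.90)^(3.90/(3.90−0.0602)) = (0.01544)^(1.016) = 0.01446.

0.0145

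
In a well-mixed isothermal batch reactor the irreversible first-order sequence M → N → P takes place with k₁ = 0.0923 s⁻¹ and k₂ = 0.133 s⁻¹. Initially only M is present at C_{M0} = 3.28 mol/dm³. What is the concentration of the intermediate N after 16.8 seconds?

0.781 mol/dm³

For first-order series with pure M initially, C_N(t) = k₁C_{M0}/(k₂−k₁)·(e^(−k₁t) − e^(−k₂t)).
e^(−k₁t) = e^(−0.0923×16.8) = e^(−1.551) = 0.2121; e^(−k₂t) = e^(−2.234) = 0.1071.
C_N = 0.0923×3.28/(0.133−0.0923) × (0.2121−0.1071) = 7.438×0.1051 = 0.7815 mol/dm³.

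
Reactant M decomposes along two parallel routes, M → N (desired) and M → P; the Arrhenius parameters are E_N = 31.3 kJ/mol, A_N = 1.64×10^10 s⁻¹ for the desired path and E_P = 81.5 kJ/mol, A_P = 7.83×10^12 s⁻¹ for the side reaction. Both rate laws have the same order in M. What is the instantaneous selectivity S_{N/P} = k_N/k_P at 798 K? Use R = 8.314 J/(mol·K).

4.05

With equal orders, S_{N/P} = k_N/k_P = (A_N/A_P)·exp[(E_P−E_N)/(RT)].
(E_P−E_N)/(RT) = (81.5−31.3)×10³/(8.314×798) = 50200/6635 = 7.566.
k_N/k_P = (1.64×10^10/7.83×10^12)·exp(7.566) = 0.002095 × 1932 = 4.05.
Since E_N < E_P, lowering the temperature improves selectivity toward N.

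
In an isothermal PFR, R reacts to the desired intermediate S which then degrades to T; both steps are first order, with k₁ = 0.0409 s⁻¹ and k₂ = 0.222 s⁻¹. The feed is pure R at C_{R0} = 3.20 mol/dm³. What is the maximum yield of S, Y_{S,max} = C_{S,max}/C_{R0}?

Evaluating C_S at τ_opt = ln(k₂/k₁)/(k₂−k₁) gives C_{S,max}/C_{R0} = (k₁/k₂)^[k₂/(k₂−k₁)].
= (0.0409/0.222)^(0.222/(0.222−0.0409)) = (0.1842)^(1.226) = 0.1257.

0.126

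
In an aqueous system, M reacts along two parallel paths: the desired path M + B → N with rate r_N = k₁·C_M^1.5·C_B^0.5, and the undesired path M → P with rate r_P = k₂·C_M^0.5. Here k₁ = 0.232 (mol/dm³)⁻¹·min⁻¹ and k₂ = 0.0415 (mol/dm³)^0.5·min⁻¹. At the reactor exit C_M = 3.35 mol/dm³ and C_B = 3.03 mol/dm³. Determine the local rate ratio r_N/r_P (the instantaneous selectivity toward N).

S_{N/P} = r_N/r_P = (k₁·C_M^1.5·C_B^0.5)/(k₂·C_M^0.5) = (k₁/k₂)·C_M·C_B^0.5.
= (0.232×3.350^1.5×3.030^0.5) / (0.0415×3.350^0.5) = 2.476/0.07596 = 32.6.

32.6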